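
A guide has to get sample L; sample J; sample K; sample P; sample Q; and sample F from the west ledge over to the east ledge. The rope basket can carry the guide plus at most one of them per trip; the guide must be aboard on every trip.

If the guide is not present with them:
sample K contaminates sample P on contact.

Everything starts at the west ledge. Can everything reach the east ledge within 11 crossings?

Yes

Yes — this plan uses 11 crossings (≤ 11):
1. Guide goes to the east ledge with sample K.  [the west ledge: sample F, sample J, sample L, sample P, sample Q | the east ledge: sample K]
2. Guide goes back to the west ledge alone.  [the west ledge: sample F, sample J, sample L, sample P, sample Q | the east ledge: sample K]
3. Guide goes to the east ledge with sample L.  [the west ledge: sample F, sample J, sample P, sample Q | the east ledge: sample K, sample L]
4. Guide goes back to the west ledge alone.  [the west ledge: sample F, sample J, sample P, sample Q | the east ledge: sample K, sample L]
5. Guide goes to the east ledge with sample J.  [the west ledge: sample F, sample P, sample Q | the east ledge: sample J, sample K, sample L]
6. Guide goes back to the west ledge alone.  [the west ledge: sample F, sample P, sample Q | the east ledge: sample J, sample K, sample L]
7. Guide goes to the east ledge with sample Q.  [the west ledge: sample F, sample P | the east ledge: sample J, sample K, sample L, sample Q]
8. Guide goes back to the west ledge alone.  [the west ledge: sample F, sample P | the east ledge: sample J, sample K, sample L, sample Q]
9. Guide goes to the east ledge with sample F.  [the west ledge: sample P | the east ledge: sample F, sample J, sample K, sample L, sample Q]
10. Guide goes back to the west ledge alone.  [the west ledge: sample P | the east ledge: sample F, sample J, sample K, sample L, sample Q]
11. Guide goes to the east ledge with sample P.  [the west ledge: — | the east ledge: sample F, sample J, sample K, sample L, sample P, sample Q]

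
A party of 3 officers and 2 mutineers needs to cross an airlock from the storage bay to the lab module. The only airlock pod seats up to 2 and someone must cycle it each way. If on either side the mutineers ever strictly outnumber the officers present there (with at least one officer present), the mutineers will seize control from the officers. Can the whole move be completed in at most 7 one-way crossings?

Yes — this plan uses 7 crossings (≤ 7):
1. 2 mutineers → the lab module.  (the storage bay: 3O 0M; the lab module: 0O 2M)
2. 1 mutineer ← the storage bay.  (the storage bay: 3O 1M; the lab module: 0O 1M)
3. 2 officers → the lab module.  (the storage bay: 1O 1M; the lab module: 2O 1M)
4. 1 officer ← the storage bay.  (the storage bay: 2O 1M; the lab module: 1O 1M)
5. 1 officer and 1 mutineer → the lab module.  (the storage bay: 1O 0M; the lab module: 2O 2M)
6. 1 mutineer ← the storage bay.  (the storage bay: 1O 1M; the lab module: 2O 1M)
7. 1 officer and 1 mutineer → the lab module.  (the storage bay: 0O 0M; the lab module: 3O 2M)

Yes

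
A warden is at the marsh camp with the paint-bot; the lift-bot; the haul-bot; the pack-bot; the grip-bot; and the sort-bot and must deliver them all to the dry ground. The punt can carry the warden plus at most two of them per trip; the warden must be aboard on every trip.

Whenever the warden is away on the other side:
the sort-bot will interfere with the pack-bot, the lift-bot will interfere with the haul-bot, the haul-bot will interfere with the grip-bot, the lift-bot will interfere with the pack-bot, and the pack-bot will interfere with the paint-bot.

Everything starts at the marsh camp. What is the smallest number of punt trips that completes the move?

Counting alone: the warden can take at most 2 across per trip to the dry ground, so moving all 6 needs at least 3 loaded trips out, with a return between consecutive ones — at least 5 crossings.
The safety rule pushes this higher. Following every safe sequence of crossings, the most of the 6 that can be at the dry ground as the punt arrives there on crossing 5 is 5 — never all 6.
So no plan with fewer than 7 crossings exists, and this one achieves 7:
1. Warden goes to the dry ground with the haul-bot and the pack-bot.
2. Warden goes back to the marsh camp alone.
3. Warden goes to the dry ground with the lift-bot and the paint-bot.
4. Warden goes back to the marsh camp with the haul-bot and the pack-bot.
5. Warden goes to the dry ground with the grip-bot and the sort-bot.
6. Warden goes back to the marsh camp alone.
7. Warden goes to the dry ground with the haul-bot and the pack-bot.

7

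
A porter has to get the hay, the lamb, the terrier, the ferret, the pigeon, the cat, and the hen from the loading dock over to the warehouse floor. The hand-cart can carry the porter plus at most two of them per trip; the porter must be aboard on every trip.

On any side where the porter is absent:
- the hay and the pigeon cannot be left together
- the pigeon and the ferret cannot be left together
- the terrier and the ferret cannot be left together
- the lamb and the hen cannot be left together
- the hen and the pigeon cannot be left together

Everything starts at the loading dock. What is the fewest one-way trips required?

Whatever the first load, the items left behind include a forbidden pair without the porter. No opening move is safe, so no plan exists.

impossible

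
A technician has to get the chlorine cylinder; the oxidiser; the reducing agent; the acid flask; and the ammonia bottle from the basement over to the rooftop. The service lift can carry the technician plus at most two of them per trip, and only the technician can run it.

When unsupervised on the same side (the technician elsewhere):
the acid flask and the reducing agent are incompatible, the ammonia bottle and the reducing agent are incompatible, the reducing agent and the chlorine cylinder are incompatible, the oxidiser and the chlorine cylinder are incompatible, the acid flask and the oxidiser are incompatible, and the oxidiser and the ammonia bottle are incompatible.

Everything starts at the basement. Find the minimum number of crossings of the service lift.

Counting alone: the technician can take at most 2 across per trip to the rooftop, so moving all 5 needs at least 3 loaded trips out, with a return between consecutive ones — at least 5 crossings.
The safety rule pushes this higher. Following every safe sequence of crossings, the most of the 5 that can be at the rooftop as the service lift arrives there on crossing 5 is 4 — never all 5.
So no plan with fewer than 7 crossings exists, and this one achieves 7:
1. Technician goes to the rooftop with the oxidiser and the reducing agent.  [the basement: the acid flask, the ammonia bottle, the chlorine cylinder | the rooftop: the oxidiser, the reducing agent]
2. Technician goes back to the basement alone.  [the basement: the acid flask, the ammonia bottle, the chlorine cylinder | the rooftop: the oxidiser, the reducing agent]
3. Technician goes to the rooftop with the chlorine cylinder.  [the basement: the acid flask, the ammonia bottle | the rooftop: the chlorine cylinder, the oxidiser, the reducing agent]
4. Technician goes back to the basement with the oxidiser and the reducing agent.  [the basement: the acid flask, the ammonia bottle, the oxidiser, the reducing agent | the rooftop: the chlorine cylinder]
5. Technician goes to the rooftop with the acid flask and the ammonia bottle.  [the basement: the oxidiser, the reducing agent | the rooftop: the acid flask, the ammonia bottle, the chlorine cylinder]
6. Technician goes back to the basement alone.  [the basement: the oxidiser, the reducing agent | the rooftop: the acid flask, the ammonia bottle, the chlorine cylinder]
7. Technician goes to the rooftop with the oxidiser and the reducing agent.  [the basement: — | the rooftop: the acid flask, the ammonia bottle, the chlorine cylinder, the oxidiser, the reducing agent]

7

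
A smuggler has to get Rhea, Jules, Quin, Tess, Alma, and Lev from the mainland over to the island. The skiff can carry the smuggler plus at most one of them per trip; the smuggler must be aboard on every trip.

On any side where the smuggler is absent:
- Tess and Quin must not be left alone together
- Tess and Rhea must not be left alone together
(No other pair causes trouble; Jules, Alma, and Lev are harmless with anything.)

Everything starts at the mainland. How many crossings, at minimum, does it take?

Counting alone: the smuggler can take at most 1 across per trip to the island, so moving all 6 needs at least 6 loaded trips out, with a return between consecutive ones — at least 11 crossings.
The safety rule pushes this higher. Following every safe sequence of crossings, the most of the 6 that can be at the island as the skiff arrives there on crossing 11 is 5 — never all 6.
So no plan with fewer than 13 crossings exists, and this one achieves 13:
1. Smuggler goes to the island with Tess.  [the mainland: Alma, Jules, Lev, Quin, Rhea | the island: Tess]
2. Smuggler goes back to the mainland alone.  [the mainland: Alma, Jules, Lev, Quin, Rhea | the island: Tess]
3. Smuggler goes to the island with Rhea.  [the mainland: Alma, Jules, Lev, Quin | the island: Rhea, Tess]
4. Smuggler goes back to the mainland with Tess.  [the mainland: Alma, Jules, Lev, Quin, Tess | the island: Rhea]
5. Smuggler goes to the island with Quin.  [the mainland: Alma, Jules, Lev, Tess | the island: Quin, Rhea]
6. Smuggler goes back to the mainland alone.  [the mainland: Alma, Jules, Lev, Tess | the island: Quin, Rhea]
7. Smuggler goes to the island with Jules.  [the mainland: Alma, Lev, Tess | the island: Jules, Quin, Rhea]
8. Smuggler goes back to the mainland alone.  [the mainland: Alma, Lev, Tess | the island: Jules, Quin, Rhea]
9. Smuggler goes to the island with Alma.  [the mainland: Lev, Tess | the island: Alma, Jules, Quin, Rhea]
10. Smuggler goes back to the mainland alone.  [the mainland: Lev, Tess | the island: Alma, Jules, Quin, Rhea]
11. Smuggler goes to the island with Lev.  [the mainland: Tess | the island: Alma, Jules, Lev, Quin, Rhea]
12. Smuggler goes back to the mainland alone.  [the mainland: Tess | the island: Alma, Jules, Lev, Quin, Rhea]
13. Smuggler goes to the island with Tess.  [the mainland: — | the island: Alma, Jules, Lev, Quin, Rhea, Tess]

13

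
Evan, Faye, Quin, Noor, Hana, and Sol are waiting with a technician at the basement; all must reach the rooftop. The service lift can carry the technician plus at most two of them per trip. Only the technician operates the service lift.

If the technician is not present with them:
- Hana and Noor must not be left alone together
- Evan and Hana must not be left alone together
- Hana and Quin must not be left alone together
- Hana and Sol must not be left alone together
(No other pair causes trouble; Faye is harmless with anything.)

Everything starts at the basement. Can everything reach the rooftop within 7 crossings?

Yes

Yes — this plan uses 7 crossings (≤ 7):
1. Technician goes to the rooftop with Hana.  [the basement: Evan, Faye, Noor, Quin, Sol | the rooftop: Hana]
2. Technician goes back to the basement alone.  [the basement: Evan, Faye, Noor, Quin, Sol | the rooftop: Hana]
3. Technician goes to the rooftop with Evan and Quin.  [the basement: Faye, Noor, Sol | the rooftop: Evan, Hana, Quin]
4. Technician goes back to the basement with Hana.  [the basement: Faye, Hana, Noor, Sol | the rooftop: Evan, Quin]
5. Technician goes to the rooftop with Noor and Sol.  [the basement: Faye, Hana | the rooftop: Evan, Noor, Quin, Sol]
6. Technician goes back to the basement alone.  [the basement: Faye, Hana | the rooftop: Evan, Noor, Quin, Sol]
7. Technician goes to the rooftop with Faye and Hana.  [the basement: — | the rooftop: Evan, Faye, Hana, Noor, Quin, Sol]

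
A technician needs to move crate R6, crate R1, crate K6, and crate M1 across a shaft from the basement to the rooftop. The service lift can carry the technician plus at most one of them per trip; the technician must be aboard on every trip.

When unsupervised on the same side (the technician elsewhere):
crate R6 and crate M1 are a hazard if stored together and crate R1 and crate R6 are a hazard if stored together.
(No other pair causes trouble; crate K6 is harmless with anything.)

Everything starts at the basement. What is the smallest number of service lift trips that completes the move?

Counting alone: the technician can take at most 1 across per trip to the rooftop, so moving all 4 needs at least 4 loaded trips out, with a return between consecutive ones — at least 7 crossings.
The safety rule pushes this higher. Following every safe sequence of crossings, the most of the 4 that can be at the rooftop as the service lift arrives there on crossing 7 is 3 — never all 4.
So no plan with fewer than 9 crossings exists, and this one achieves 9:
1. Technician goes to the rooftop with crate R6.  [the basement: crate K6, crate M1, crate R1 | the rooftop: crate R6]
2. Technician goes back to the basement alone.  [the basement: crate K6, crate M1, crate R1 | the rooftop: crate R6]
3. Technician goes to the rooftop with crate R1.  [the basement: crate K6, crate M1 | the rooftop: crate R1, crate R6]
4. Technician goes back to the basement with crate R6.  [the basement: crate K6, crate M1, crate R6 | the rooftop: crate R1]
5. Technician goes to the rooftop with crate M1.  [the basement: crate K6, crate R6 | the rooftop: crate M1, crate R1]
6. Technician goes back to the basement alone.  [the basement: crate K6, crate R6 | the rooftop: crate M1, crate R1]
7. Technician goes to the rooftop with crate K6.  [the basement: crate R6 | the rooftop: crate K6, crate M1, crate R1]
8. Technician goes back to the basement alone.  [the basement: crate R6 | the rooftop: crate K6, crate M1, crate R1]
9. Technician goes to the rooftop with crate R6.  [the basement: — | the rooftop: crate K6, crate M1, crate R1, crate R6]

9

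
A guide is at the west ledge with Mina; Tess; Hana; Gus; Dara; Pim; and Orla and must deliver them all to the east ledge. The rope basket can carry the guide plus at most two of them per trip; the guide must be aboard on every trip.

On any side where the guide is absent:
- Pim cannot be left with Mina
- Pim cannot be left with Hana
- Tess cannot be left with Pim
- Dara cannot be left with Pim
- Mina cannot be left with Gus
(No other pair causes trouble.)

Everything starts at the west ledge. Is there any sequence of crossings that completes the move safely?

Yes

1. Guide goes to the east ledge with Mina and Pim.  [the west ledge: Dara, Gus, Hana, Orla, Tess | the east ledge: Mina, Pim]
2. Guide goes back to the west ledge with Mina.  [the west ledge: Dara, Gus, Hana, Mina, Orla, Tess | the east ledge: Pim]
3. Guide goes to the east ledge with Mina and Tess.  [the west ledge: Dara, Gus, Hana, Orla | the east ledge: Mina, Pim, Tess]
4. Guide goes back to the west ledge with Pim.  [the west ledge: Dara, Gus, Hana, Orla, Pim | the east ledge: Mina, Tess]
5. Guide goes to the east ledge with Dara and Hana.  [the west ledge: Gus, Orla, Pim | the east ledge: Dara, Hana, Mina, Tess]
6. Guide goes back to the west ledge alone.  [the west ledge: Gus, Orla, Pim | the east ledge: Dara, Hana, Mina, Tess]
7. Guide goes to the east ledge with Orla.  [the west ledge: Gus, Pim | the east ledge: Dara, Hana, Mina, Orla, Tess]
8. Guide goes back to the west ledge alone.  [the west ledge: Gus, Pim | the east ledge: Dara, Hana, Mina, Orla, Tess]
9. Guide goes to the east ledge with Gus and Pim.  [the west ledge: — | the east ledge: Dara, Gus, Hana, Mina, Orla, Pim, Tess]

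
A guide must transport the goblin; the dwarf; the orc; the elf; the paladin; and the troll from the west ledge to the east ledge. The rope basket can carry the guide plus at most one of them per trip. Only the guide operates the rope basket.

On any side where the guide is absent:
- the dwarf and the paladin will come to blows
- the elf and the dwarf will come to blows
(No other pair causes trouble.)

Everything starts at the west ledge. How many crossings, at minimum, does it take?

13

Counting alone: the guide can take at most 1 across per trip to the east ledge, so moving all 6 needs at least 6 loaded trips out, with a return between consecutive ones — at least 11 crossings.
The safety rule pushes this higher. Following every safe sequence of crossings, the most of the 6 that can be at the east ledge as the rope basket arrives there on crossing 11 is 5 — never all 6.
So no plan with fewer than 13 crossings exists, and this one achieves 13:
1. Guide goes to the east ledge with the dwarf.
2. Guide goes back to the west ledge alone.
3. Guide goes to the east ledge with the goblin.
4. Guide goes back to the west ledge alone.
5. Guide goes to the east ledge with the orc.
6. Guide goes back to the west ledge alone.
7. Guide goes to the east ledge with the elf.
8. Guide goes back to the west ledge with the dwarf.
9. Guide goes to the east ledge with the paladin.
10. Guide goes back to the west ledge alone.
11. Guide goes to the east ledge with the troll.
12. Guide goes back to the west ledge alone.
13. Guide goes to the east ledge with the dwarf.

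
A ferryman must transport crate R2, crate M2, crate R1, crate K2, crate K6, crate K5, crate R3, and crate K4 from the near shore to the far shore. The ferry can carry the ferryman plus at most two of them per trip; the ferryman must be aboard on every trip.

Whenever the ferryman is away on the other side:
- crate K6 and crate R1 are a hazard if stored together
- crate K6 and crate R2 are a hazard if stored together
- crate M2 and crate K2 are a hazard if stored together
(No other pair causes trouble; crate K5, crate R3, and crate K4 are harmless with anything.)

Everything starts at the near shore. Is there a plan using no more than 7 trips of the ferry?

Counting alone: the ferryman can take at most 2 across per trip to the far shore, so moving all 8 needs at least 4 loaded trips out, with a return between consecutive ones — at least 7 crossings.
The safety rule pushes this higher. Following every safe sequence of crossings, the most of the 8 that can be at the far shore as the ferry arrives there on crossing 7 is 7 — never all 8.
So the move cannot be finished within 7 crossings. (The shortest complete plan takes 9:)
1. Ferryman goes to the far shore with crate K6 and crate M2.
2. Ferryman goes back to the near shore alone.
3. Ferryman goes to the far shore with crate R2.
4. Ferryman goes back to the near shore with crate K6.
5. Ferryman goes to the far shore with crate K5 and crate R1.
6. Ferryman goes back to the near shore alone.
7. Ferryman goes to the far shore with crate K4 and crate R3.
8. Ferryman goes back to the near shore alone.
9. Ferryman goes to the far shore with crate K2 and crate K6.

No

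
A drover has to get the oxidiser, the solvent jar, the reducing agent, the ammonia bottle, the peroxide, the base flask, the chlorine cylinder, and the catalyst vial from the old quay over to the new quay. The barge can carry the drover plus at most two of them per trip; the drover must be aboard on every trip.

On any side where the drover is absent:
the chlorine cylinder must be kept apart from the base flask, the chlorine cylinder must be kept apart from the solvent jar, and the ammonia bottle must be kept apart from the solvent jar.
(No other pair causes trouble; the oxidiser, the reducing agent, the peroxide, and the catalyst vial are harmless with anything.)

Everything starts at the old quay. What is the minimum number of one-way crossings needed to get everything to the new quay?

7

Counting alone: the drover can take at most 2 across per trip to the new quay, so moving all 8 needs at least 4 loaded trips out, with a return between consecutive ones — at least 7 crossings.
The plan below uses exactly 7 crossings, so it is optimal:
1. Drover goes to the new quay with the base flask and the solvent jar.  [the old quay: the ammonia bottle, the catalyst vial, the chlorine cylinder, the oxidiser, the peroxide, the reducing agent | the new quay: the base flask, the solvent jar]
2. Drover goes back to the old quay alone.  [the old quay: the ammonia bottle, the catalyst vial, the chlorine cylinder, the oxidiser, the peroxide, the reducing agent | the new quay: the base flask, the solvent jar]
3. Drover goes to the new quay with the oxidiser and the reducing agent.  [the old quay: the ammonia bottle, the catalyst vial, the chlorine cylinder, the peroxide | the new quay: the base flask, the oxidiser, the reducing agent, the solvent jar]
4. Drover goes back to the old quay alone.  [the old quay: the ammonia bottle, the catalyst vial, the chlorine cylinder, the peroxide | the new quay: the base flask, the oxidiser, the reducing agent, the solvent jar]
5. Drover goes to the new quay with the catalyst vial and the peroxide.  [the old quay: the ammonia bottle, the chlorine cylinder | the new quay: the base flask, the catalyst vial, the oxidiser, the peroxide, the reducing agent, the solvent jar]
6. Drover goes back to the old quay alone.  [the old quay: the ammonia bottle, the chlorine cylinder | the new quay: the base flask, the catalyst vial, the oxidiser, the peroxide, the reducing agent, the solvent jar]
7. Drover goes to the new quay with the ammonia bottle and the chlorine cylinder.  [the old quay: — | the new quay: the ammonia bottle, the base flask, the catalyst vial, the chlorine cylinder, the oxidiser, the peroxide, the reducing agent, the solvent jar]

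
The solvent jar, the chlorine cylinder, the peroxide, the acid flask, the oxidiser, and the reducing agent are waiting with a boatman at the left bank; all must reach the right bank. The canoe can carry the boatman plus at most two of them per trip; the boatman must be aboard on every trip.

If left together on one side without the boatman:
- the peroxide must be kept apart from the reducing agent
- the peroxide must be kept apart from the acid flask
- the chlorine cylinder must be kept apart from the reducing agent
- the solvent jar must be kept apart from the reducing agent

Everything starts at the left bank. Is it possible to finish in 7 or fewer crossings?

Yes

Yes — this plan uses 7 crossings (≤ 7):
1. Boatman goes to the right bank with the peroxide and the reducing agent.  [the left bank: the acid flask, the chlorine cylinder, the oxidiser, the solvent jar | the right bank: the peroxide, the reducing agent]
2. Boatman goes back to the left bank with the peroxide.  [the left bank: the acid flask, the chlorine cylinder, the oxidiser, the peroxide, the solvent jar | the right bank: the reducing agent]
3. Boatman goes to the right bank with the peroxide and the solvent jar.  [the left bank: the acid flask, the chlorine cylinder, the oxidiser | the right bank: the peroxide, the reducing agent, the solvent jar]
4. Boatman goes back to the left bank with the reducing agent.  [the left bank: the acid flask, the chlorine cylinder, the oxidiser, the reducing agent | the right bank: the peroxide, the solvent jar]
5. Boatman goes to the right bank with the chlorine cylinder and the oxidiser.  [the left bank: the acid flask, the reducing agent | the right bank: the chlorine cylinder, the oxidiser, the peroxide, the solvent jar]
6. Boatman goes back to the left bank alone.  [the left bank: the acid flask, the reducing agent | the right bank: the chlorine cylinder, the oxidiser, the peroxide, the solvent jar]
7. Boatman goes to the right bank with the acid flask and the reducing agent.  [the left bank: — | the right bank: the acid flask, the chlorine cylinder, the oxidiser, the peroxide, the reducing agent, the solvent jar]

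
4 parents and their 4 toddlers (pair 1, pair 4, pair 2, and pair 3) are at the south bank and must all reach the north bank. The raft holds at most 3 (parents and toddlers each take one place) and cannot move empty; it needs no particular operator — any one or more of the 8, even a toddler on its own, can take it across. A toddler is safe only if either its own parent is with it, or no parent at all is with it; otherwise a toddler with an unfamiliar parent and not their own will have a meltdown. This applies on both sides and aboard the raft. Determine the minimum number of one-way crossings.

Counting alone: each trip to the north bank takes at most 3 across and each return brings at least 1 back, so after t trips out (and t−1 returns) at most 3t − (t−1) of the 8 are across; that first reaches 8 at t = 4, so at least 7 crossings are needed.
The safety rule pushes this higher. Following every safe sequence of crossings, the most of the 8 that can be at the north bank as the raft arrives there on crossing 7 is 7 — never all 8.
So no plan with fewer than 9 crossings exists, and this one achieves 9:
1. parent 1 and toddler 1 cross → the north bank.
2. parent 1 crosses ← the south bank.
3. parent 1, parent 4, and toddler 4 cross → the north bank.
4. parent 1 and toddler 1 cross ← the south bank.
5. parent 1, parent 2, and parent 3 cross → the north bank.
6. toddler 4 crosses ← the south bank.
7. toddler 1 and toddler 4 cross → the north bank.
8. toddler 1 crosses ← the south bank.
9. toddler 1, toddler 2, and toddler 3 cross → the north bank.

9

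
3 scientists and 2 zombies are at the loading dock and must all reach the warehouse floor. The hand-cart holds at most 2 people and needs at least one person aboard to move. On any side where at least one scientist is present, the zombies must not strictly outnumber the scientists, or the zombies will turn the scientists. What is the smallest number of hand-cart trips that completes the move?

Counting alone: each trip to the warehouse floor takes at most 2 across and each return brings at least 1 back, so after t trips out (and t−1 returns) at most 2t − (t−1) of the 5 are across; that first reaches 5 at t = 4, so at least 7 crossings are needed.
The plan below uses exactly 7 crossings, so it is optimal:
1. 2 zombies → the warehouse floor.  (the loading dock: 3S 0Z; the warehouse floor: 0S 2Z)
2. 1 zombie ← the loading dock.  (the loading dock: 3S 1Z; the warehouse floor: 0S 1Z)
3. 2 scientists → the warehouse floor.  (the loading dock: 1S 1Z; the warehouse floor: 2S 1Z)
4. 1 scientist ← the loading dock.  (the loading dock: 2S 1Z; the warehouse floor: 1S 1Z)
5. 1 scientist and 1 zombie → the warehouse floor.  (the loading dock: 1S 0Z; the warehouse floor: 2S 2Z)
6. 1 zombie ← the loading dock.  (the loading dock: 1S 1Z; the warehouse floor: 2S 1Z)
7. 1 scientist and 1 zombie → the warehouse floor.  (the loading dock: 0S 0Z; the warehouse floor: 3S 2Z)

7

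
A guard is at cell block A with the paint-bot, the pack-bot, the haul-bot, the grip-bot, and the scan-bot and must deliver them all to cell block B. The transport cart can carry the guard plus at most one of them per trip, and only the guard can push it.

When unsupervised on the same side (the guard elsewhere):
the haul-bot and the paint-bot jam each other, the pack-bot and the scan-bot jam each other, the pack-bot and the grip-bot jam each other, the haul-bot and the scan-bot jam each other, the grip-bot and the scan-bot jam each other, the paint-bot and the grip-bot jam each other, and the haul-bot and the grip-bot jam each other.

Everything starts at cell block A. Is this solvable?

No

Whatever the first load, the items left behind include a forbidden pair without the guard. No opening move is safe, so no plan exists.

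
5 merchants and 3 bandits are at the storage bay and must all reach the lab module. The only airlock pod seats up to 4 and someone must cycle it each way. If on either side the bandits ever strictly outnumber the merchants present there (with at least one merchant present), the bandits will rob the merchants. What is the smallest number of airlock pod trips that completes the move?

5

Counting alone: each trip to the lab module takes at most 4 across and each return brings at least 1 back, so after t trips out (and t−1 returns) at most 4t − (t−1) of the 8 are across; that first reaches 8 at t = 3, so at least 5 crossings are needed.
The plan below uses exactly 5 crossings, so it is optimal:
1. 2 bandits → the lab module.  (the storage bay: 5M 1B; the lab module: 0M 2B)
2. 1 bandit ← the storage bay.  (the storage bay: 5M 2B; the lab module: 0M 1B)
3. 3 merchants and 1 bandit → the lab module.  (the storage bay: 2M 1B; the lab module: 3M 2B)
4. 1 bandit ← the storage bay.  (the storage bay: 2M 2B; the lab module: 3M 1B)
5. 2 merchants and 2 bandits → the lab module.  (the storage bay: 0M 0B; the lab module: 5M 3B)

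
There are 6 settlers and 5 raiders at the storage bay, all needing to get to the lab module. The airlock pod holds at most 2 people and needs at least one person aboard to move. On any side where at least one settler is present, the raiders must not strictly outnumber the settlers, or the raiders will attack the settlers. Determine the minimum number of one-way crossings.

Counting alone: each trip to the lab module takes at most 2 across and each return brings at least 1 back, so after t trips out (and t−1 returns) at most 2t − (t−1) of the 11 are across; that first reaches 11 at t = 10, so at least 19 crossings are needed.
The plan below uses exactly 19 crossings, so it is optimal:
1. 2 raiders → the lab module.  (the storage bay: 6S 3R; the lab module: 0S 2R)
2. 1 raider ← the storage bay.  (the storage bay: 6S 4R; the lab module: 0S 1R)
3. 2 raiders → the lab module.  (the storage bay: 6S 2R; the lab module: 0S 3R)
4. 1 raider ← the storage bay.  (the storage bay: 6S 3R; the lab module: 0S 2R)
5. 2 settlers → the lab module.  (the storage bay: 4S 3R; the lab module: 2S 2R)
6. 1 raider ← the storage bay.  (the storage bay: 4S 4R; the lab module: 2S 1R)
7. 1 settler and 1 raider → the lab module.  (the storage bay: 3S 3R; the lab module: 3S 2R)
8. 1 settler ← the storage bay.  (the storage bay: 4S 3R; the lab module: 2S 2R)
9. 1 settler and 1 raider → the lab module.  (the storage bay: 3S 2R; the lab module: 3S 3R)
10. 1 raider ← the storage bay.  (the storage bay: 3S 3R; the lab module: 3S 2R)
11. 1 settler and 1 raider → the lab module.  (the storage bay: 2S 2R; the lab module: 4S 3R)
12. 1 settler ← the storage bay.  (the storage bay: 3S 2R; the lab module: 3S 3R)
13. 1 settler and 1 raider → the lab module.  (the storage bay: 2S 1R; the lab module: 4S 4R)
14. 1 raider ← the storage bay.  (the storage bay: 2S 2R; the lab module: 4S 3R)
15. 1 settler and 1 raider → the lab module.  (the storage bay: 1S 1R; the lab module: 5S 4R)
16. 1 settler ← the storage bay.  (the storage bay: 2S 1R; the lab module: 4S 4R)
17. 1 settler and 1 raider → the lab module.  (the storage bay: 1S 0R; the lab module: 5S 5R)
18. 1 raider ← the storage bay.  (the storage bay: 1S 1R; the lab module: 5S 4R)
19. 1 settler and 1 raider → the lab module.  (the storage bay: 0S 0R; the lab module: 6S 5R)

19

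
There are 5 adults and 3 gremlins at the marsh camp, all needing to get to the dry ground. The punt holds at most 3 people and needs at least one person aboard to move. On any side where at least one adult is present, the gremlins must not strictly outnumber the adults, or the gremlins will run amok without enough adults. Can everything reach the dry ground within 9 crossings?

Yes — this plan uses 7 crossings (≤ 9):
1. 2 gremlins → the dry ground.  (the marsh camp: 5A 1G; the dry ground: 0A 2G)
2. 1 gremlin ← the marsh camp.  (the marsh camp: 5A 2G; the dry ground: 0A 1G)
3. 2 adults and 1 gremlin → the dry ground.  (the marsh camp: 3A 1G; the dry ground: 2A 2G)
4. 1 gremlin ← the marsh camp.  (the marsh camp: 3A 2G; the dry ground: 2A 1G)
5. 1 adult and 2 gremlins → the dry ground.  (the marsh camp: 2A 0G; the dry ground: 3A 3G)
6. 1 gremlin ← the marsh camp.  (the marsh camp: 2A 1G; the dry ground: 3A 2G)
7. 2 adults and 1 gremlin → the dry ground.  (the marsh camp: 0A 0G; the dry ground: 5A 3G)

Yes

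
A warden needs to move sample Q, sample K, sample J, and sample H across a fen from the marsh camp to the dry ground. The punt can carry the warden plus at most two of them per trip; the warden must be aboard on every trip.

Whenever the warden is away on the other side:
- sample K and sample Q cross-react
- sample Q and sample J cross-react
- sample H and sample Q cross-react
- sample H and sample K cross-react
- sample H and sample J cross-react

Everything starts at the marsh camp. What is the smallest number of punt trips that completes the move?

5

Counting alone: the warden can take at most 2 across per trip to the dry ground, so moving all 4 needs at least 2 loaded trips out, with a return between consecutive ones — at least 3 crossings.
The safety rule pushes this higher. Following every safe sequence of crossings, the most of the 4 that can be at the dry ground as the punt arrives there on crossing 3 is 3 — never all 4.
So no plan with fewer than 5 crossings exists, and this one achieves 5:
1. Warden goes to the dry ground with sample H and sample Q.
2. Warden goes back to the marsh camp with sample Q.
3. Warden goes to the dry ground with sample J and sample K.
4. Warden goes back to the marsh camp with sample H.
5. Warden goes to the dry ground with sample H and sample Q.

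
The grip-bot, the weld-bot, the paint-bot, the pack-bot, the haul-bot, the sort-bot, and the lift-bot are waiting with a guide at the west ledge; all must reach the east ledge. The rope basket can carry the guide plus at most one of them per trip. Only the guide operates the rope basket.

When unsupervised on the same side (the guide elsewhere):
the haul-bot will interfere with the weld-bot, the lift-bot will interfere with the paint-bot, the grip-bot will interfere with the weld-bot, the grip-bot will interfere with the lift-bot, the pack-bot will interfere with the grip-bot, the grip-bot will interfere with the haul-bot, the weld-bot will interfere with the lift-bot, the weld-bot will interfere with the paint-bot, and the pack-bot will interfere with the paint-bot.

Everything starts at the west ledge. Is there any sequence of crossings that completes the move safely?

No

Whatever the first load, the items left behind include a forbidden pair without the guide. No opening move is safe, so no plan exists.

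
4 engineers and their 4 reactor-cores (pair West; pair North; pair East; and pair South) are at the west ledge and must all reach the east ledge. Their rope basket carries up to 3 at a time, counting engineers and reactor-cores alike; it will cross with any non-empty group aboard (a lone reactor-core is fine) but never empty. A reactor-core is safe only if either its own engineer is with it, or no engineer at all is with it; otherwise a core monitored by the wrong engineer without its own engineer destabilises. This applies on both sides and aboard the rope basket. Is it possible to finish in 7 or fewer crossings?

Counting alone: each trip to the east ledge takes at most 3 across and each return brings at least 1 back, so after t trips out (and t−1 returns) at most 3t − (t−1) of the 8 are across; that first reaches 8 at t = 4, so at least 7 crossings are needed.
The safety rule pushes this higher. Following every safe sequence of crossings, the most of the 8 that can be at the east ledge as the rope basket arrives there on crossing 7 is 7 — never all 8.
So the move cannot be finished within 7 crossings. (The shortest complete plan takes 9:)
1. engineer West and reactor-core West cross → the east ledge.
2. engineer West crosses ← the west ledge.
3. engineer North, engineer West, and reactor-core North cross → the east ledge.
4. engineer West and reactor-core West cross ← the west ledge.
5. engineer East, engineer South, and engineer West cross → the east ledge.
6. reactor-core North crosses ← the west ledge.
7. reactor-core North and reactor-core West cross → the east ledge.
8. reactor-core West crosses ← the west ledge.
9. reactor-core East, reactor-core South, and reactor-core West cross → the east ledge.

No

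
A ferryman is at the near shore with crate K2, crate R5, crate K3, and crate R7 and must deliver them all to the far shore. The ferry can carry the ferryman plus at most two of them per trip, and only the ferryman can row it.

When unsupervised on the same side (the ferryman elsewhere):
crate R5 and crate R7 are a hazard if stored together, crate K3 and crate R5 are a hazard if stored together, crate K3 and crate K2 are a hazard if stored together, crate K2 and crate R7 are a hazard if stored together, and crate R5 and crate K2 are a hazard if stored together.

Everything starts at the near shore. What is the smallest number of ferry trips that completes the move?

5

Counting alone: the ferryman can take at most 2 across per trip to the far shore, so moving all 4 needs at least 2 loaded trips out, with a return between consecutive ones — at least 3 crossings.
The safety rule pushes this higher. Following every safe sequence of crossings, the most of the 4 that can be at the far shore as the ferry arrives there on crossing 3 is 3 — never all 4.
So no plan with fewer than 5 crossings exists, and this one achieves 5:
1. Ferryman goes to the far shore with crate K2 and crate R5.  [the near shore: crate K3, crate R7 | the far shore: crate K2, crate R5]
2. Ferryman goes back to the near shore with crate K2.  [the near shore: crate K2, crate K3, crate R7 | the far shore: crate R5]
3. Ferryman goes to the far shore with crate K3 and crate R7.  [the near shore: crate K2 | the far shore: crate K3, crate R5, crate R7]
4. Ferryman goes back to the near shore with crate R5.  [the near shore: crate K2, crate R5 | the far shore: crate K3, crate R7]
5. Ferryman goes to the far shore with crate K2 and crate R5.  [the near shore: — | the far shore: crate K2, crate K3, crate R5, crate R7]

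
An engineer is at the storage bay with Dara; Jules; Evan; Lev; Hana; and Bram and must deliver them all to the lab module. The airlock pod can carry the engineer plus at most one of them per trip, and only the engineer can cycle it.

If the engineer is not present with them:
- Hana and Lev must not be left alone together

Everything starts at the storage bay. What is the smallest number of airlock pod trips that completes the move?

11

Counting alone: the engineer can take at most 1 across per trip to the lab module, so moving all 6 needs at least 6 loaded trips out, with a return between consecutive ones — at least 11 crossings.
The plan below uses exactly 11 crossings, so it is optimal:
1. Engineer goes to the lab module with Lev.
2. Engineer goes back to the storage bay alone.
3. Engineer goes to the lab module with Dara.
4. Engineer goes back to the storage bay alone.
5. Engineer goes to the lab module with Jules.
6. Engineer goes back to the storage bay alone.
7. Engineer goes to the lab module with Evan.
8. Engineer goes back to the storage bay alone.
9. Engineer goes to the lab module with Bram.
10. Engineer goes back to the storage bay alone.
11. Engineer goes to the lab module with Hana.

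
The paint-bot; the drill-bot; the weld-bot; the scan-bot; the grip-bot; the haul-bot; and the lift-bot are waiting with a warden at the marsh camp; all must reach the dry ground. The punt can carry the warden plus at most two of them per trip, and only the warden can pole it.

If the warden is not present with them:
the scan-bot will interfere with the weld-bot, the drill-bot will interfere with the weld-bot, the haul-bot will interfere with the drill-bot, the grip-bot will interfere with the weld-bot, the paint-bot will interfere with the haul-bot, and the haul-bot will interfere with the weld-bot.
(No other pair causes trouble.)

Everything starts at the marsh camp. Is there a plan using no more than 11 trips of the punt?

Yes — this plan uses 11 crossings (≤ 11):
1. Warden goes to the dry ground with the haul-bot and the weld-bot.  [the marsh camp: the drill-bot, the grip-bot, the lift-bot, the paint-bot, the scan-bot | the dry ground: the haul-bot, the weld-bot]
2. Warden goes back to the marsh camp with the weld-bot.  [the marsh camp: the drill-bot, the grip-bot, the lift-bot, the paint-bot, the scan-bot, the weld-bot | the dry ground: the haul-bot]
3. Warden goes to the dry ground with the paint-bot and the weld-bot.  [the marsh camp: the drill-bot, the grip-bot, the lift-bot, the scan-bot | the dry ground: the haul-bot, the paint-bot, the weld-bot]
4. Warden goes back to the marsh camp with the haul-bot.  [the marsh camp: the drill-bot, the grip-bot, the haul-bot, the lift-bot, the scan-bot | the dry ground: the paint-bot, the weld-bot]
5. Warden goes to the dry ground with the drill-bot and the scan-bot.  [the marsh camp: the grip-bot, the haul-bot, the lift-bot | the dry ground: the drill-bot, the paint-bot, the scan-bot, the weld-bot]
6. Warden goes back to the marsh camp with the weld-bot.  [the marsh camp: the grip-bot, the haul-bot, the lift-bot, the weld-bot | the dry ground: the drill-bot, the paint-bot, the scan-bot]
7. Warden goes to the dry ground with the grip-bot and the weld-bot.  [the marsh camp: the haul-bot, the lift-bot | the dry ground: the drill-bot, the grip-bot, the paint-bot, the scan-bot, the weld-bot]
8. Warden goes back to the marsh camp with the weld-bot.  [the marsh camp: the haul-bot, the lift-bot, the weld-bot | the dry ground: the drill-bot, the grip-bot, the paint-bot, the scan-bot]
9. Warden goes to the dry ground with the lift-bot and the weld-bot.  [the marsh camp: the haul-bot | the dry ground: the drill-bot, the grip-bot, the lift-bot, the paint-bot, the scan-bot, the weld-bot]
10. Warden goes back to the marsh camp with the weld-bot.  [the marsh camp: the haul-bot, the weld-bot | the dry ground: the drill-bot, the grip-bot, the lift-bot, the paint-bot, the scan-bot]
11. Warden goes to the dry ground with the haul-bot and the weld-bot.  [the marsh camp: — | the dry ground: the drill-bot, the grip-bot, the haul-bot, the lift-bot, the paint-bot, the scan-bot, the weld-bot]

Yes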